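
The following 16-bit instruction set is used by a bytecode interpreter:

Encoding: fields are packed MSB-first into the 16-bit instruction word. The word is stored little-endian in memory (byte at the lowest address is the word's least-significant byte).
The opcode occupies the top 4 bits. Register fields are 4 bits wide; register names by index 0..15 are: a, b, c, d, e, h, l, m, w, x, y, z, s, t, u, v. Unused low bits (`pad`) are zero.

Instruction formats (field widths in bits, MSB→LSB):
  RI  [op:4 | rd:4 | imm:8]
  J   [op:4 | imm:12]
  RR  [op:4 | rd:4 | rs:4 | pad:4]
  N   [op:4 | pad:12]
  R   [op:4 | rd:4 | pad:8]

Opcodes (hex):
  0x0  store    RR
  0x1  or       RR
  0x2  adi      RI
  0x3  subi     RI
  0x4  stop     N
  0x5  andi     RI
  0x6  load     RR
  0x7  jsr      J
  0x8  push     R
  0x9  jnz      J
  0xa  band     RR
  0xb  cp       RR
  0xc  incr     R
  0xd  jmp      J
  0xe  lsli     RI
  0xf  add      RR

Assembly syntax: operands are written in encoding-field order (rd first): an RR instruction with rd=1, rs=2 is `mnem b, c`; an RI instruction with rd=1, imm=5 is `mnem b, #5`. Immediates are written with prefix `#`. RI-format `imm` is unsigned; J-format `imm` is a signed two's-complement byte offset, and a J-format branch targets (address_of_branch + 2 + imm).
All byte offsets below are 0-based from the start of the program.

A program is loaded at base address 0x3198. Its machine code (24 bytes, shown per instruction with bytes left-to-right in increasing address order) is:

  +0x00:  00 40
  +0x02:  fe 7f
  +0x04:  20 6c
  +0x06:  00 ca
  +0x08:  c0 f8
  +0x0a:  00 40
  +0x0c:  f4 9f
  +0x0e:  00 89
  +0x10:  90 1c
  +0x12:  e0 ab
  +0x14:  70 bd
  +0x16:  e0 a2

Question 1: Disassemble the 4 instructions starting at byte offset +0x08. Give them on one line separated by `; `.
add w, s; stop; jnz #-12; push x

@+08  little-endian(c0 f8) = 0xf8c0
  op=0xf8c0>>12=0xf ⇒ add (RR)
  rd@[11:8]=0x8 ⇒ w
  rs@[7:4]=0xc ⇒ s
@+0a  little-endian(00 40) = 0x4000
  op=0x4000>>12=0x4 ⇒ stop (N)
@+0c  little-endian(f4 9f) = 0x9ff4
  op=0x9ff4>>12=0x9 ⇒ jnz (J)
  imm@[11:0]=0xff4 (s12→-12) ⇒ #-12
@+0e  little-endian(00 89) = 0x8900
  op=0x8900>>12=0x8 ⇒ push (R)
  rd@[11:8]=0x9 ⇒ x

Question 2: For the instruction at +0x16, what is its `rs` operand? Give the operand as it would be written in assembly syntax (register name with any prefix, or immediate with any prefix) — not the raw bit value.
off 0x16: read e0 a2 as little → 0xa2e0
  top 4b → 0xa → band [RR]
  rd: (w>>8)&0xf=0x2 → c
  rs: (w>>4)&0xf=0xe → u

u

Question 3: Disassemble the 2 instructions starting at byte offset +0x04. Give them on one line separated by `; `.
load s, c; incr y

[04] 20 6c → 0x6c20
  opcode bits[15:12]=0x6: load/RR
  rd@[11:8]=0xc ⇒ s
  rs@[7:4]=0x2 ⇒ c
[06] 00 ca → 0xca00
  opcode bits[15:12]=0xc: incr/R
  rd@[11:8]=0xa ⇒ y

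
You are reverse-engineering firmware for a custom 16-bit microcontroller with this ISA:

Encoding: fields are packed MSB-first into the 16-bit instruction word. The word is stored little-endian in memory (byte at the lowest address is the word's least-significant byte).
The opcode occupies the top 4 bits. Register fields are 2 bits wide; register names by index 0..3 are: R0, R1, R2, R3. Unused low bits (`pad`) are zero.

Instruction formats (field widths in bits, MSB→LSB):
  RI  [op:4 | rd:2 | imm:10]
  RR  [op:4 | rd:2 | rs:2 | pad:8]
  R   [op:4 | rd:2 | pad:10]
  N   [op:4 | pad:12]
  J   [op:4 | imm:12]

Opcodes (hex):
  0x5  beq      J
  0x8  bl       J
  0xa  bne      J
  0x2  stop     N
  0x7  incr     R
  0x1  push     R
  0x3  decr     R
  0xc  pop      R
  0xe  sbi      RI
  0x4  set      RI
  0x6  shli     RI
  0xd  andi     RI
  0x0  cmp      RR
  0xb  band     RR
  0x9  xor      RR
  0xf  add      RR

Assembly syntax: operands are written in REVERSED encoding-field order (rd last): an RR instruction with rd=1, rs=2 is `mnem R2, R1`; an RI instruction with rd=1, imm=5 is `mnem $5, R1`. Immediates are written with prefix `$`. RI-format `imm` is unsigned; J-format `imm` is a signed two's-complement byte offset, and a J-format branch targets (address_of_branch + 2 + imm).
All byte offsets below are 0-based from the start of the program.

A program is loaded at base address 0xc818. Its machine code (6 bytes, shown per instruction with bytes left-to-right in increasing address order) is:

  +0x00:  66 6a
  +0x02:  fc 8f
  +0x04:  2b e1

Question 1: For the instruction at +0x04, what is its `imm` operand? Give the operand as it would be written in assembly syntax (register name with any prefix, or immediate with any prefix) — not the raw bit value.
[04] 2b e1 → 0xe12b
  op=0xe12b>>12=0xe ⇒ sbi (RI)
  rd@[11:10]=0x0 ⇒ R0
  imm@[9:0]=0x12b ⇒ $299

$299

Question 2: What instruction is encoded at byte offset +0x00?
shli $614, R2

@+00  little-endian(66 6a) = 0x6a66
  opcode bits[15:12]=0x6: shli/RI
  [11:10] rd=2 = R2
  [9:0] imm=614 = $614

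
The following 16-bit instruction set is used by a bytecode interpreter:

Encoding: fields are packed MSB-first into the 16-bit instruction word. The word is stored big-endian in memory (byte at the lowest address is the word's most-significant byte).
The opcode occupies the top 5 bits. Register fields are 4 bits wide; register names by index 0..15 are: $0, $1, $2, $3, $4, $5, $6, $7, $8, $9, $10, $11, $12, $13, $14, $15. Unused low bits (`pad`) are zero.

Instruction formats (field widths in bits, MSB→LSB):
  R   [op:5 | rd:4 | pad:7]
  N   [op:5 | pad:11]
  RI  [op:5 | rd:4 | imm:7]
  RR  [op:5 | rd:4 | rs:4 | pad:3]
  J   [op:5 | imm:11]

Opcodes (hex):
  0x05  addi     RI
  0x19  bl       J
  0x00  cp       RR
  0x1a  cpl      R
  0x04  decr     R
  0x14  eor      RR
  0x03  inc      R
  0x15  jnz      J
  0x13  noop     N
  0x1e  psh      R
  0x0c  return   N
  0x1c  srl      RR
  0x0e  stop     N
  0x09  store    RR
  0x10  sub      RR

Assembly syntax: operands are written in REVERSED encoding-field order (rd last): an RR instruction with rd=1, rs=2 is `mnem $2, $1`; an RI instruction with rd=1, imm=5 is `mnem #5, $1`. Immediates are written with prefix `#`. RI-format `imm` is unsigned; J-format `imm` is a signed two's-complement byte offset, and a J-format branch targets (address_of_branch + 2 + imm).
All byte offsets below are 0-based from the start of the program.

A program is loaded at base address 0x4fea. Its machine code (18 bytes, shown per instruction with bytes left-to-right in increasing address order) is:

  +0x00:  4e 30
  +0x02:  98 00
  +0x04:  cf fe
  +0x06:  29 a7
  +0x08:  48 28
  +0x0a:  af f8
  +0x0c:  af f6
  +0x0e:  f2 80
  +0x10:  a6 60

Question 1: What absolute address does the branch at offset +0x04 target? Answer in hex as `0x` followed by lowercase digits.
[04] cf fe → 0xcffe
  top 5b → 0x19 → bl [J]
  imm: (w>>0)&0x7ff=0x7fe (s11→-2) → #-2
  target = base 0x4fea + off 0x04 + 2 + imm -2 = 0x4fee

0x4fee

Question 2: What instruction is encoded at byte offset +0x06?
addi #39, $3

[06] 29 a7 → 0x29a7
  op=0x29a7>>11=0x5 ⇒ addi (RI)
  rd: (w>>7)&0xf=0x3 → $3
  imm: (w>>0)&0x7f=0x27 → #39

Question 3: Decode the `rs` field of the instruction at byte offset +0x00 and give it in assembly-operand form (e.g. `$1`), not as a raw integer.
$6

off 0x00: read 4e 30 as big → 0x4e30
  opcode bits[15:11]=0x9: store/RR
  rd: (w>>7)&0xf=0xc → $12
  rs: (w>>3)&0xf=0x6 → $6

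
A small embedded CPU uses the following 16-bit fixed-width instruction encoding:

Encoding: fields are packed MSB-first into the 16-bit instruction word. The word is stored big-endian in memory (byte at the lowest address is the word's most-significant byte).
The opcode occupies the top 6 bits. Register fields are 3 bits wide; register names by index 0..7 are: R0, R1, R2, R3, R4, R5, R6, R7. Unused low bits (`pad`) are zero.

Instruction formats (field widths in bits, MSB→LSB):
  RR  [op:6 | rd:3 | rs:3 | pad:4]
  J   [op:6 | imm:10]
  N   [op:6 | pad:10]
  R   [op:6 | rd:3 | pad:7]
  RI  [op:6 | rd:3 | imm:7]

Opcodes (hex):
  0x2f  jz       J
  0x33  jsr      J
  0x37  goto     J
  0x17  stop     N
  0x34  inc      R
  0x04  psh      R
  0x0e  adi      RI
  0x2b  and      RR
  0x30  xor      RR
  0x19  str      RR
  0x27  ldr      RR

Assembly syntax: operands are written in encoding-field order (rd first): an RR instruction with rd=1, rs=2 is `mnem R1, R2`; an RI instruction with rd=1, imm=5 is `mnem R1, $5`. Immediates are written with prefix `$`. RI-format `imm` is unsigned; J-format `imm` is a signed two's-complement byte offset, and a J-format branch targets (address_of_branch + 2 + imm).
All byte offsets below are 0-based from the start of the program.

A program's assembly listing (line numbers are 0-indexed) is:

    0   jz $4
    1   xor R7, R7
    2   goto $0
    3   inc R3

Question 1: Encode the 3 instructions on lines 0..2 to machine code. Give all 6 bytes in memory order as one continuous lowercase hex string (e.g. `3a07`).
L0: jz op=0x2f:6|imm=4:10 ⇒ 0xbc04 ⇒ big bc 04
L1: xor op=0x30:6|rd=7:3|rs=7:3|pad=0:4 ⇒ 0xc3f0 ⇒ big c3 f0
L2: goto op=0x37:6|imm=0:10 ⇒ 0xdc00 ⇒ big dc 00

bc04c3f0dc00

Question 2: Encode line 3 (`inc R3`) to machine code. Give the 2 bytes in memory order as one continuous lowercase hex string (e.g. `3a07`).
d180

L3: inc op=0x34:6|rd=3:3|pad=0:7 ⇒ 0xd180 ⇒ big d1 80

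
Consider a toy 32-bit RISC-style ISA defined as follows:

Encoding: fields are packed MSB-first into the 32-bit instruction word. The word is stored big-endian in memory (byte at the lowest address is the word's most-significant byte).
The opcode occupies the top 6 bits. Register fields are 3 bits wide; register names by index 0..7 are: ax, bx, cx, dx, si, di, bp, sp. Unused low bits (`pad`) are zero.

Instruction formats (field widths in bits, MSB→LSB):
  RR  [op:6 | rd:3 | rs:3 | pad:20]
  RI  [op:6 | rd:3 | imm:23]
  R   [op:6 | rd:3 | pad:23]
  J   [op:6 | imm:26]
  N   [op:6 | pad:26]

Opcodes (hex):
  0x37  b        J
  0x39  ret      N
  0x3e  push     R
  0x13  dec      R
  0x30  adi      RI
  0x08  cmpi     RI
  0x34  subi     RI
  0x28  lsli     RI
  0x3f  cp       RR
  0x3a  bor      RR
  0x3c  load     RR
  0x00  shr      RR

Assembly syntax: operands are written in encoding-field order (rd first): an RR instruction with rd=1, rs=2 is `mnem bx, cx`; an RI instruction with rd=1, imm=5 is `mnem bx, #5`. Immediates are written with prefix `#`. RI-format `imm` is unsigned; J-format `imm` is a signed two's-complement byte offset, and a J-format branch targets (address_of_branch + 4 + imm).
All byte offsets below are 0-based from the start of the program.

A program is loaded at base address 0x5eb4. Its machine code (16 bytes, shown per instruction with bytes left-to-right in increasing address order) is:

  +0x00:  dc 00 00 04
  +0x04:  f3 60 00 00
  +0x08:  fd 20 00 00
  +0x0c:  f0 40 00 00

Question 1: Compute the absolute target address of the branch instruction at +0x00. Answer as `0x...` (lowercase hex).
[00] dc 00 00 04 → 0xdc000004
  opcode bits[31:26]=0x37: b/J
  [25:0] imm=4 = #4
  target = base 0x5eb4 + off 0x00 + 4 + imm 4 = 0x5ebc

0x5ebc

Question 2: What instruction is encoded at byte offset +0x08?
[08] fd 20 00 00 → 0xfd200000
  opcode bits[31:26]=0x3f: cp/RR
  rd@[25:23]=0x2 ⇒ cx
  rs@[22:20]=0x2 ⇒ cx

cp cx, cx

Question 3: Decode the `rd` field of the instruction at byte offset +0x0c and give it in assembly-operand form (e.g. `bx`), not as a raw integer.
@+0c  big-endian(f0 40 00 00) = 0xf0400000
  op=0xf0400000>>26=0x3c ⇒ load (RR)
  rd@[25:23]=0x0 ⇒ ax
  rs@[22:20]=0x4 ⇒ si

ax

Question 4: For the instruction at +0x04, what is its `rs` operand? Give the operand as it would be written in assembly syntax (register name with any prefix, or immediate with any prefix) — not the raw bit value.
bp

@+04  big-endian(f3 60 00 00) = 0xf3600000
  opcode bits[31:26]=0x3c: load/RR
  [25:23] rd=6 = bp
  [22:20] rs=6 = bp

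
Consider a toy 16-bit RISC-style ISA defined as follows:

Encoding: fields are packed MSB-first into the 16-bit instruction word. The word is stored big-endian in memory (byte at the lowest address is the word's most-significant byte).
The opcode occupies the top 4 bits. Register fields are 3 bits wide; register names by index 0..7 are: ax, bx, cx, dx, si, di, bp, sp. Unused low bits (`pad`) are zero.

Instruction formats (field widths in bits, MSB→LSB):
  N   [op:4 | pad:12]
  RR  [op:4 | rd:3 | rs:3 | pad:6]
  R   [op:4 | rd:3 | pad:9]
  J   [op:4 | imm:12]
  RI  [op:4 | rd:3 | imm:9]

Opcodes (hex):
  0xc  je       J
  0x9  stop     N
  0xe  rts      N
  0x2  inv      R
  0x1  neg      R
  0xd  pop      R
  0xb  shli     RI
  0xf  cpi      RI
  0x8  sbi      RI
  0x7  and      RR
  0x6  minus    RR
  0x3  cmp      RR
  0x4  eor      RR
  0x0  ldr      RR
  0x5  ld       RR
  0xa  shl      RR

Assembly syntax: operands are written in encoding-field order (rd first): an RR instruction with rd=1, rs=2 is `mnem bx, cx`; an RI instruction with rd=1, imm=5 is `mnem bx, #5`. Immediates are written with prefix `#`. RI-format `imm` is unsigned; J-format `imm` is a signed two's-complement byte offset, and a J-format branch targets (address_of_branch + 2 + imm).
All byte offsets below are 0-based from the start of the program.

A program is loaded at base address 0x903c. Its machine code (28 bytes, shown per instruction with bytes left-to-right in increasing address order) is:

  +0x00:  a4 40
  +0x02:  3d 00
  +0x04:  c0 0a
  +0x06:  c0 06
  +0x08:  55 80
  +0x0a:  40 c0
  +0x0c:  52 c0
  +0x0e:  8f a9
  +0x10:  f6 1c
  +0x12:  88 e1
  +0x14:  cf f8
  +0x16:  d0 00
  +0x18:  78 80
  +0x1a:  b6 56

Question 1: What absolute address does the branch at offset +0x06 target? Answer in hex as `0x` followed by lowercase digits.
0x904a

@+06  big-endian(c0 06) = 0xc006
  opcode bits[15:12]=0xc: je/J
  [11:0] imm=6 = #6
  target = base 0x903c + off 0x06 + 2 + imm 6 = 0x904a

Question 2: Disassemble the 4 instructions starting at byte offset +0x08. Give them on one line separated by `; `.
off 0x08: read 55 80 as big → 0x5580
  op=0x5580>>12=0x5 ⇒ ld (RR)
  rd@[11:9]=0x2 ⇒ cx
  rs@[8:6]=0x6 ⇒ bp
off 0x0a: read 40 c0 as big → 0x40c0
  op=0x40c0>>12=0x4 ⇒ eor (RR)
  rd@[11:9]=0x0 ⇒ ax
  rs@[8:6]=0x3 ⇒ dx
off 0x0c: read 52 c0 as big → 0x52c0
  op=0x52c0>>12=0x5 ⇒ ld (RR)
  rd@[11:9]=0x1 ⇒ bx
  rs@[8:6]=0x3 ⇒ dx
off 0x0e: read 8f a9 as big → 0x8fa9
  op=0x8fa9>>12=0x8 ⇒ sbi (RI)
  rd@[11:9]=0x7 ⇒ sp
  imm@[8:0]=0x1a9 ⇒ #425

ld cx, bp; eor ax, dx; ld bx, dx; sbi sp, #425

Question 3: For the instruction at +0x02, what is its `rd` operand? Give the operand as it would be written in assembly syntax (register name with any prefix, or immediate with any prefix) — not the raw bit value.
+0x02: 3d 00 ⇒ word 0x3d00 (big)
  op=0x3d00>>12=0x3 ⇒ cmp (RR)
  rd: (w>>9)&0x7=0x6 → bp
  rs: (w>>6)&0x7=0x4 → si

bp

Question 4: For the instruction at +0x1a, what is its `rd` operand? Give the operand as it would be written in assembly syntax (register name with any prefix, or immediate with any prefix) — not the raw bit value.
dx

off 0x1a: read b6 56 as big → 0xb656
  opcode bits[15:12]=0xb: shli/RI
  rd@[11:9]=0x3 ⇒ dx
  imm@[8:0]=0x56 ⇒ #86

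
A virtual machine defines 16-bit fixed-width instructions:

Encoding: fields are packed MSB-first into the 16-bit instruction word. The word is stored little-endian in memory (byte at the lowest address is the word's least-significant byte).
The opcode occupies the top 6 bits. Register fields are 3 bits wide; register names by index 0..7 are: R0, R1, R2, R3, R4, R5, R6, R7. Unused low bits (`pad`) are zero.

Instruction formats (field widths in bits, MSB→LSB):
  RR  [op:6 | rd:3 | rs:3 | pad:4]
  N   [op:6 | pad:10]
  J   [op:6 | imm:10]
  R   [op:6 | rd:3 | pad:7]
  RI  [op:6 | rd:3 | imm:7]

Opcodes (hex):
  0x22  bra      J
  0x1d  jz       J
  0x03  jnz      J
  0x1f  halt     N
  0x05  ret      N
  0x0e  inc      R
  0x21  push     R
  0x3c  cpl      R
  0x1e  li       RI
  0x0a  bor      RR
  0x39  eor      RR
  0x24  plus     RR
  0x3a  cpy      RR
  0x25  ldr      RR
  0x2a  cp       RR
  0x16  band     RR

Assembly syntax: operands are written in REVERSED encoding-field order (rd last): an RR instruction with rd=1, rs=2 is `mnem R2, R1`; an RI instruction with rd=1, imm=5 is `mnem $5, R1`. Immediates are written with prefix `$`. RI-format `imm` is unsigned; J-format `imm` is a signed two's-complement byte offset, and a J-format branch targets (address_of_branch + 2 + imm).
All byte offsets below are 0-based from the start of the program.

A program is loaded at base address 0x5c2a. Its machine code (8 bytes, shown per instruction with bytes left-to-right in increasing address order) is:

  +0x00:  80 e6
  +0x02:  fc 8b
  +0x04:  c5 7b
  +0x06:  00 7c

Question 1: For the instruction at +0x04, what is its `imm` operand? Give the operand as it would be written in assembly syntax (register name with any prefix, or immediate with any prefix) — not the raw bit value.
$69

@+04  little-endian(c5 7b) = 0x7bc5
  top 6b → 0x1e → li [RI]
  [9:7] rd=7 = R7
  [6:0] imm=69 = $69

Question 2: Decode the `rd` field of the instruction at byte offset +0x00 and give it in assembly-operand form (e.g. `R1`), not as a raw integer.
R5

[00] 80 e6 → 0xe680
  op=0xe680>>10=0x39 ⇒ eor (RR)
  [9:7] rd=5 = R5
  [6:4] rs=0 = R0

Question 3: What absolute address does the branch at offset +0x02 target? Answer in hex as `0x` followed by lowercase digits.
off 0x02: read fc 8b as little → 0x8bfc
  op=0x8bfc>>10=0x22 ⇒ bra (J)
  imm: (w>>0)&0x3ff=0x3fc (s10→-4) → $-4
  target = base 0x5c2a + off 0x02 + 2 + imm -4 = 0x5c2a

0x5c2a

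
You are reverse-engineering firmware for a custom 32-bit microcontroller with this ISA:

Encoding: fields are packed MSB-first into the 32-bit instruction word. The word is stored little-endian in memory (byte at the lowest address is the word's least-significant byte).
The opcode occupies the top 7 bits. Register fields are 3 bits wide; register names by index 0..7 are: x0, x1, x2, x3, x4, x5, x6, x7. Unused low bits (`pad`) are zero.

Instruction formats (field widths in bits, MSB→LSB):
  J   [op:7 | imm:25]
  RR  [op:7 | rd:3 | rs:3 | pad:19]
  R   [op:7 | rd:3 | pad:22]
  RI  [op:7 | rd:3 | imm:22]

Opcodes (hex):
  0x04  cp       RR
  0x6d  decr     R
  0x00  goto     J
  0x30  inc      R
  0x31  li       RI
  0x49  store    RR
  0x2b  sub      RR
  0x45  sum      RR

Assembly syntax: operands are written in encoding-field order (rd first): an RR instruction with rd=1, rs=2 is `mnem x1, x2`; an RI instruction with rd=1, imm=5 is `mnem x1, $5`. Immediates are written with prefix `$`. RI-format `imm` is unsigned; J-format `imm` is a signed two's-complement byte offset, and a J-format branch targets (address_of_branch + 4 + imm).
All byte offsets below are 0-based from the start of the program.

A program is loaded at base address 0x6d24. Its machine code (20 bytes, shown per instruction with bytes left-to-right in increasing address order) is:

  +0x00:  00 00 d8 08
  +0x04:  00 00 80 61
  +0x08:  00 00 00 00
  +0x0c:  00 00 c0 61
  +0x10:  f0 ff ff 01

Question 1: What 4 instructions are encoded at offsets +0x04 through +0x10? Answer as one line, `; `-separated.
+0x04: 00 00 80 61 ⇒ word 0x61800000 (little)
  op=0x61800000>>25=0x30 ⇒ inc (R)
  rd@[24:22]=0x6 ⇒ x6
+0x08: 00 00 00 00 ⇒ word 0x00000000 (little)
  op=0x00000000>>25=0x0 ⇒ goto (J)
  imm@[24:0]=0x0 ⇒ $0
+0x0c: 00 00 c0 61 ⇒ word 0x61c00000 (little)
  op=0x61c00000>>25=0x30 ⇒ inc (R)
  rd@[24:22]=0x7 ⇒ x7
+0x10: f0 ff ff 01 ⇒ word 0x01fffff0 (little)
  op=0x01fffff0>>25=0x0 ⇒ goto (J)
  imm@[24:0]=0x1fffff0 (s25→-16) ⇒ $-16

inc x6; goto $0; inc x7; goto $-16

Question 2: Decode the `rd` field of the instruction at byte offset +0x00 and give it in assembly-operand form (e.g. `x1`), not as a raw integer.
x3

[00] 00 00 d8 08 → 0x08d80000
  top 7b → 0x4 → cp [RR]
  [24:22] rd=3 = x3
  [21:19] rs=3 = x3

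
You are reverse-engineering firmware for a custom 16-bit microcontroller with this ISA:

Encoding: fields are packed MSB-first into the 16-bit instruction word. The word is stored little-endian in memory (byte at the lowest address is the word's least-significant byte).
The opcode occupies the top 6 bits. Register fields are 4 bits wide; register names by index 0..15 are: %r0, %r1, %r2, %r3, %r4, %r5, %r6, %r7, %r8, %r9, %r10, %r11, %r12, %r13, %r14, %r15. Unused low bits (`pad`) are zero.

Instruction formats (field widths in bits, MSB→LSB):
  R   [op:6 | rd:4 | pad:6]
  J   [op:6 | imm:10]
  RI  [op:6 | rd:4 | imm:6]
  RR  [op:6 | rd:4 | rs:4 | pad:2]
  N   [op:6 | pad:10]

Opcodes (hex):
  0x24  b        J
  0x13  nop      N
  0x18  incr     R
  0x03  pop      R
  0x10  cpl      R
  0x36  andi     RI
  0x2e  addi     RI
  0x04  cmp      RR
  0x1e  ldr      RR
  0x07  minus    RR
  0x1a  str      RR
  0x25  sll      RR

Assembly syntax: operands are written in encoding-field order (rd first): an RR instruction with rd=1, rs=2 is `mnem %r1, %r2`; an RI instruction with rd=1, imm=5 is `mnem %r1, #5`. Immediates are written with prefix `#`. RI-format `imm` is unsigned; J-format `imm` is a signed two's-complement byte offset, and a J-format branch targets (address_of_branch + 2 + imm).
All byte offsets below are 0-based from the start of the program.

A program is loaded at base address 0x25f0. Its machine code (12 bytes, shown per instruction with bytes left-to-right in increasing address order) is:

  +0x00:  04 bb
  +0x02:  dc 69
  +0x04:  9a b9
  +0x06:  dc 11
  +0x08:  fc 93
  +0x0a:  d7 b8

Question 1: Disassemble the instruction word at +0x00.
@+00  little-endian(04 bb) = 0xbb04
  op=0xbb04>>10=0x2e ⇒ addi (RI)
  rd@[9:6]=0xc ⇒ %r12
  imm@[5:0]=0x4 ⇒ #4

addi %r12, #4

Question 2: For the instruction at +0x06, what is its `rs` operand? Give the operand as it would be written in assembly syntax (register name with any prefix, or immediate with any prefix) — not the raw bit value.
off 0x06: read dc 11 as little → 0x11dc
  op=0x11dc>>10=0x4 ⇒ cmp (RR)
  rd: (w>>6)&0xf=0x7 → %r7
  rs: (w>>2)&0xf=0x7 → %r7

%r7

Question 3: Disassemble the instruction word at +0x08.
b #-4

off 0x08: read fc 93 as little → 0x93fc
  op=0x93fc>>10=0x24 ⇒ b (J)
  imm@[9:0]=0x3fc (s10→-4) ⇒ #-4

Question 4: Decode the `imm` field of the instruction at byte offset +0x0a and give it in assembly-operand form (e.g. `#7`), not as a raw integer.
#23

+0x0a: d7 b8 ⇒ word 0xb8d7 (little)
  opcode bits[15:10]=0x2e: addi/RI
  [9:6] rd=3 = %r3
  [5:0] imm=23 = #23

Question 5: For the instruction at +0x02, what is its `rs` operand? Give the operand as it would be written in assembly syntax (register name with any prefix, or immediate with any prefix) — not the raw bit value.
%r7

@+02  little-endian(dc 69) = 0x69dc
  op=0x69dc>>10=0x1a ⇒ str (RR)
  rd: (w>>6)&0xf=0x7 → %r7
  rs: (w>>2)&0xf=0x7 → %r7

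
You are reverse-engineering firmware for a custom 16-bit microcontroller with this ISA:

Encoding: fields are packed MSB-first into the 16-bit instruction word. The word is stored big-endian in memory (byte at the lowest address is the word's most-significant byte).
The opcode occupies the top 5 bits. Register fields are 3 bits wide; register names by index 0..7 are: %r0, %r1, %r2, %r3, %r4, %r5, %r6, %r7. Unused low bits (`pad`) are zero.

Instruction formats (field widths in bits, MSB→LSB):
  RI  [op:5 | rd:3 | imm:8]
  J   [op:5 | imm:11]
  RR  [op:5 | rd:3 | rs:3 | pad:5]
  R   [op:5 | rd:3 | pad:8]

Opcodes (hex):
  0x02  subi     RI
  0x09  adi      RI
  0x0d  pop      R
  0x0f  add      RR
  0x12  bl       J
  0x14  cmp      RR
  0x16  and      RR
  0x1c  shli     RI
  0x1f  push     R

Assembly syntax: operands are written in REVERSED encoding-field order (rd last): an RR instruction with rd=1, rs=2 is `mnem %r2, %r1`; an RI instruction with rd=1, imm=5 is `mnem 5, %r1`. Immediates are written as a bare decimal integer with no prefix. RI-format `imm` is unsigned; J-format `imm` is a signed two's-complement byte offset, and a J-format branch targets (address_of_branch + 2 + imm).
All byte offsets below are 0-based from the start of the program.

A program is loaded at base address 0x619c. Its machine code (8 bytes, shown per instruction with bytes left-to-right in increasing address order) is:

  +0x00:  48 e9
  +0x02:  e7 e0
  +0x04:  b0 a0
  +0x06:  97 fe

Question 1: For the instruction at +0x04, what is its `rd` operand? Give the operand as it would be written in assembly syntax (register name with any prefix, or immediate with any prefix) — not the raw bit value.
@+04  big-endian(b0 a0) = 0xb0a0
  op=0xb0a0>>11=0x16 ⇒ and (RR)
  rd: (w>>8)&0x7=0x0 → %r0
  rs: (w>>5)&0x7=0x5 → %r5

%r0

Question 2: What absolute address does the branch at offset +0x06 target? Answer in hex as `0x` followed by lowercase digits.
0x61a2

@+06  big-endian(97 fe) = 0x97fe
  op=0x97fe>>11=0x12 ⇒ bl (J)
  imm@[10:0]=0x7fe (s11→-2) ⇒ -2
  target = base 0x619c + off 0x06 + 2 + imm -2 = 0x61a2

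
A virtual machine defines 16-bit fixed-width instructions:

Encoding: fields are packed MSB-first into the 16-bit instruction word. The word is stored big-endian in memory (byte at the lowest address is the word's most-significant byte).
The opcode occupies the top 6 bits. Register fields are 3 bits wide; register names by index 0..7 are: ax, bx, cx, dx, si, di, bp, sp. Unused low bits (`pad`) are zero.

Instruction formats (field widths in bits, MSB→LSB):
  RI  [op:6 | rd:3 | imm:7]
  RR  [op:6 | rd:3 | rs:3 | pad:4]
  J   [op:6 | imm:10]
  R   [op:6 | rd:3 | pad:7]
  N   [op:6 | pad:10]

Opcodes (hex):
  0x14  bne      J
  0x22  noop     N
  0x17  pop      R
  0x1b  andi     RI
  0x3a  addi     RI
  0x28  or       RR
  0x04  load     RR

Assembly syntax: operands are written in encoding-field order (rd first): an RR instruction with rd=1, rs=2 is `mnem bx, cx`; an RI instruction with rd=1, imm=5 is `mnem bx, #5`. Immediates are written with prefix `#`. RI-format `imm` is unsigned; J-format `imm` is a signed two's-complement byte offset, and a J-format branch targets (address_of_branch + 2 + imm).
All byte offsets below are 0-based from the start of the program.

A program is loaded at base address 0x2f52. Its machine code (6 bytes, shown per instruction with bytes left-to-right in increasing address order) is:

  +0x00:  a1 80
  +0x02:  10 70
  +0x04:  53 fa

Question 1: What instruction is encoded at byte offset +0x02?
load ax, sp

off 0x02: read 10 70 as big → 0x1070
  top 6b → 0x4 → load [RR]
  rd: (w>>7)&0x7=0x0 → ax
  rs: (w>>4)&0x7=0x7 → sp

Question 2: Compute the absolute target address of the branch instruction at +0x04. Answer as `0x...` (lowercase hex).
0x2f52

[04] 53 fa → 0x53fa
  top 6b → 0x14 → bne [J]
  imm@[9:0]=0x3fa (s10→-6) ⇒ #-6
  target = base 0x2f52 + off 0x04 + 2 + imm -6 = 0x2f52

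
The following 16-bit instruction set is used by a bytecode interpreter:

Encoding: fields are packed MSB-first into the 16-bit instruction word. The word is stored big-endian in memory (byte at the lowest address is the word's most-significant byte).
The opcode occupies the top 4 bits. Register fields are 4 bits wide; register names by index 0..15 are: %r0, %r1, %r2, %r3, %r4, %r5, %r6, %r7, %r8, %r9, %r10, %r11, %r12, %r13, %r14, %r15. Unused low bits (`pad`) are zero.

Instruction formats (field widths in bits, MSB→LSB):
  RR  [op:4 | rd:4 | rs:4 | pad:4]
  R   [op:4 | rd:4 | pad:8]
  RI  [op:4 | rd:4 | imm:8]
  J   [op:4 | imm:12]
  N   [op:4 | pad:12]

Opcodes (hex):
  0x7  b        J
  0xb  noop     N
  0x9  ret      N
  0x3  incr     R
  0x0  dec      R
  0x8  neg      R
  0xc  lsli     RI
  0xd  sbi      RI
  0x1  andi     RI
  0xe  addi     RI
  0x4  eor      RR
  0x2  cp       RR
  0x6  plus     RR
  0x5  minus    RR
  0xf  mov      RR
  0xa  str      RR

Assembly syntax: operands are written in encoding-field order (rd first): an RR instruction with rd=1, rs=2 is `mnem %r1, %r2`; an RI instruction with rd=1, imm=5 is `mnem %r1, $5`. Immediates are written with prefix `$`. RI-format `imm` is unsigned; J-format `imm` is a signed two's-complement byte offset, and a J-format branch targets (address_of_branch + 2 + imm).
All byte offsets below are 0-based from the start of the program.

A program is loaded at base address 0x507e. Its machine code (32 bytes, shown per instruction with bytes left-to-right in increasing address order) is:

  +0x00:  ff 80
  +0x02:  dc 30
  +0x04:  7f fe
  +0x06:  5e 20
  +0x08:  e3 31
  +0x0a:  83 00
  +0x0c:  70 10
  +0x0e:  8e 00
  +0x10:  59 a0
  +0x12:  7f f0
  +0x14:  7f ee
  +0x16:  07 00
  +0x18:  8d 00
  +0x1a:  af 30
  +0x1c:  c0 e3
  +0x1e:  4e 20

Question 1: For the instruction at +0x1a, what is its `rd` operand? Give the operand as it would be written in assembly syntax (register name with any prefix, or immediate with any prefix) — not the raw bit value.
+0x1a: af 30 ⇒ word 0xaf30 (big)
  op=0xaf30>>12=0xa ⇒ str (RR)
  [11:8] rd=15 = %r15
  [7:4] rs=3 = %r3

%r15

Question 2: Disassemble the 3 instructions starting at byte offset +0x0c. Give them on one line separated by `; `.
b $16; neg %r14; minus %r9, %r10

@+0c  big-endian(70 10) = 0x7010
  op=0x7010>>12=0x7 ⇒ b (J)
  imm: (w>>0)&0xfff=0x10 → $16
@+0e  big-endian(8e 00) = 0x8e00
  op=0x8e00>>12=0x8 ⇒ neg (R)
  rd: (w>>8)&0xf=0xe → %r14
@+10  big-endian(59 a0) = 0x59a0
  op=0x59a0>>12=0x5 ⇒ minus (RR)
  rd: (w>>8)&0xf=0x9 → %r9
  rs: (w>>4)&0xf=0xa → %r10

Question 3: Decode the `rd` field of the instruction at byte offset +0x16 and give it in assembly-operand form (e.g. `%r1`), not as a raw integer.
%r7

[16] 07 00 → 0x0700
  opcode bits[15:12]=0x0: dec/R
  [11:8] rd=7 = %r7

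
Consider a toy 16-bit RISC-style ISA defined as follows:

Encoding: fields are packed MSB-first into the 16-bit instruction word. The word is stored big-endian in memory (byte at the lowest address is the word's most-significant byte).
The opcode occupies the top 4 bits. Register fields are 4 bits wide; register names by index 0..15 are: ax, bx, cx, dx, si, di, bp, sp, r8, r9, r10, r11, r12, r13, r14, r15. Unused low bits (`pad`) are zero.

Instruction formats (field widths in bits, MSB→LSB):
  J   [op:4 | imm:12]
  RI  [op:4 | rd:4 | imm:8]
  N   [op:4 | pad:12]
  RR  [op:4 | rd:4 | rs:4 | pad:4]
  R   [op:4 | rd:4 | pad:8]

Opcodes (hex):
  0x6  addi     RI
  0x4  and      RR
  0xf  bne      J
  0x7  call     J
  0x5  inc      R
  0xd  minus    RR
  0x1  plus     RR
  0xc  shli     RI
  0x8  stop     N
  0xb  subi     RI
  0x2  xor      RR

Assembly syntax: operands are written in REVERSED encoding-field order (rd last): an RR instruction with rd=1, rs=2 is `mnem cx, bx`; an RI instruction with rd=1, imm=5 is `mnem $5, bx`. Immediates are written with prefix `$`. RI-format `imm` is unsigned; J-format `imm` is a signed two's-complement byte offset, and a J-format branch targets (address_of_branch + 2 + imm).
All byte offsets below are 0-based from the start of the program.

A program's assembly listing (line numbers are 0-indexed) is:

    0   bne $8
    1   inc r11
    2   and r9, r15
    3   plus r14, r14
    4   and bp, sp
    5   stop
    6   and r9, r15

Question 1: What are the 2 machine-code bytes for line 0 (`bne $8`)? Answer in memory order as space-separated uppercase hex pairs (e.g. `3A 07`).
0. bne fields op=0xf:4|imm=8:12 → word f008h → f0 08

F0 08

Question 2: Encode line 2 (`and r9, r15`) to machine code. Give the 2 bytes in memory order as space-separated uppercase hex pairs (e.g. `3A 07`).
4F 90

2. and fields op=0x4:4|rd=15:4|rs=9:4|pad=0:4 → word 4f90h → 4f 90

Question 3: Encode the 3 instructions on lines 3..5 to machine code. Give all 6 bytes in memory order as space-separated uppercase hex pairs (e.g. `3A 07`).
1E E0 47 60 80 00

3. plus fields op=0x1:4|rd=14:4|rs=14:4|pad=0:4 → word 1ee0h → 1e e0
4. and fields op=0x4:4|rd=7:4|rs=6:4|pad=0:4 → word 4760h → 47 60
5. stop fields op=0x8:4|pad=0:12 → word 8000h → 80 00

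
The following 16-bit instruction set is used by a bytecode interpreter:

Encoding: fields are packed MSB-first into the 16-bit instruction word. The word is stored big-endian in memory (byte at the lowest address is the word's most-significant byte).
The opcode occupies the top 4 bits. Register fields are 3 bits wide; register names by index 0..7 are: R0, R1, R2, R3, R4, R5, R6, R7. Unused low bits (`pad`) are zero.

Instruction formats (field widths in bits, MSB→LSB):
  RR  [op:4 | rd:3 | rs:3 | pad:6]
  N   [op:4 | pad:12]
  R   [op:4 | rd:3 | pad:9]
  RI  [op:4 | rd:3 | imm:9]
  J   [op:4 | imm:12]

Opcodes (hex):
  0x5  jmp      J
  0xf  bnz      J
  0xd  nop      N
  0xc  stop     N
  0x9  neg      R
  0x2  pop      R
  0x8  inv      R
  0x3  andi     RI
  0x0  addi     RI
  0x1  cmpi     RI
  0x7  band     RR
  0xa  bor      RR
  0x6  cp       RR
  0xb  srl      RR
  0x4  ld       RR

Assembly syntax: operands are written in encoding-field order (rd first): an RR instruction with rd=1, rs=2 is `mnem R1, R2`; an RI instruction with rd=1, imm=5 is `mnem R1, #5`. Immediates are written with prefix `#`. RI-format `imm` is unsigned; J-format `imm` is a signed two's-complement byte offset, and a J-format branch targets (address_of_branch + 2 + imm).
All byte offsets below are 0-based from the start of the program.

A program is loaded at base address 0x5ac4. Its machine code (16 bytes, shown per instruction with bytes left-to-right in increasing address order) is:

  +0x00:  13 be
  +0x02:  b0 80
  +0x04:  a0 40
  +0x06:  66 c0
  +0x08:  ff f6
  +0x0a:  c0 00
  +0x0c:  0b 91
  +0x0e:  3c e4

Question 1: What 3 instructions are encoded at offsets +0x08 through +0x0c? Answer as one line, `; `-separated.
bnz #-10; stop; addi R5, #401

off 0x08: read ff f6 as big → 0xfff6
  top 4b → 0xf → bnz [J]
  imm: (w>>0)&0xfff=0xff6 (s12→-10) → #-10
off 0x0a: read c0 00 as big → 0xc000
  top 4b → 0xc → stop [N]
off 0x0c: read 0b 91 as big → 0x0b91
  top 4b → 0x0 → addi [RI]
  rd: (w>>9)&0x7=0x5 → R5
  imm: (w>>0)&0x1ff=0x191 → #401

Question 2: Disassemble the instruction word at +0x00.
cmpi R1, #446

[00] 13 be → 0x13be
  top 4b → 0x1 → cmpi [RI]
  rd@[11:9]=0x1 ⇒ R1
  imm@[8:0]=0x1be ⇒ #446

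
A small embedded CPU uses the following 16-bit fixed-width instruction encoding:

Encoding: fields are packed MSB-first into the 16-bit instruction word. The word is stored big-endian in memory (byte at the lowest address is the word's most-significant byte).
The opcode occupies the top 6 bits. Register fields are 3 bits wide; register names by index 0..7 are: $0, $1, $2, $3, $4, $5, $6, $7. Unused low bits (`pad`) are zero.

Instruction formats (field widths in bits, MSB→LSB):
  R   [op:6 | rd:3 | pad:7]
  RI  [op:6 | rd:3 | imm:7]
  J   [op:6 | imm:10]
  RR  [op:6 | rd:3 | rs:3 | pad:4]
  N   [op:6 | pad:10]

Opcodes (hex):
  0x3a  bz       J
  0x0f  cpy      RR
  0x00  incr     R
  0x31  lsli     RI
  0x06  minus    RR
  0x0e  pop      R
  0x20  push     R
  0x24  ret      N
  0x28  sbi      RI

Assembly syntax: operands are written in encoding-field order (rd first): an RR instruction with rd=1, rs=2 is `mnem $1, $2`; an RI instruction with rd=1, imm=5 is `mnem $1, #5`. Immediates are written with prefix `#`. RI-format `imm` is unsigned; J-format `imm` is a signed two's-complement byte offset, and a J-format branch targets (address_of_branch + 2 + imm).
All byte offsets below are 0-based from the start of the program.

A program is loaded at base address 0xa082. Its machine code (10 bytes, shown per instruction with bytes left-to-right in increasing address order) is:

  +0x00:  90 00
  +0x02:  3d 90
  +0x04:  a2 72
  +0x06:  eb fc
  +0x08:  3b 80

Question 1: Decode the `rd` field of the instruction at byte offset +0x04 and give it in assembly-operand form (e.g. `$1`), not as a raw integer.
$4

off 0x04: read a2 72 as big → 0xa272
  op=0xa272>>10=0x28 ⇒ sbi (RI)
  rd@[9:7]=0x4 ⇒ $4
  imm@[6:0]=0x72 ⇒ #114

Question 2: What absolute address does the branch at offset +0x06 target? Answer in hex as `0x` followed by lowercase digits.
0xa086

[06] eb fc → 0xebfc
  op=0xebfc>>10=0x3a ⇒ bz (J)
  imm: (w>>0)&0x3ff=0x3fc (s10→-4) → #-4
  target = base 0xa082 + off 0x06 + 2 + imm -4 = 0xa086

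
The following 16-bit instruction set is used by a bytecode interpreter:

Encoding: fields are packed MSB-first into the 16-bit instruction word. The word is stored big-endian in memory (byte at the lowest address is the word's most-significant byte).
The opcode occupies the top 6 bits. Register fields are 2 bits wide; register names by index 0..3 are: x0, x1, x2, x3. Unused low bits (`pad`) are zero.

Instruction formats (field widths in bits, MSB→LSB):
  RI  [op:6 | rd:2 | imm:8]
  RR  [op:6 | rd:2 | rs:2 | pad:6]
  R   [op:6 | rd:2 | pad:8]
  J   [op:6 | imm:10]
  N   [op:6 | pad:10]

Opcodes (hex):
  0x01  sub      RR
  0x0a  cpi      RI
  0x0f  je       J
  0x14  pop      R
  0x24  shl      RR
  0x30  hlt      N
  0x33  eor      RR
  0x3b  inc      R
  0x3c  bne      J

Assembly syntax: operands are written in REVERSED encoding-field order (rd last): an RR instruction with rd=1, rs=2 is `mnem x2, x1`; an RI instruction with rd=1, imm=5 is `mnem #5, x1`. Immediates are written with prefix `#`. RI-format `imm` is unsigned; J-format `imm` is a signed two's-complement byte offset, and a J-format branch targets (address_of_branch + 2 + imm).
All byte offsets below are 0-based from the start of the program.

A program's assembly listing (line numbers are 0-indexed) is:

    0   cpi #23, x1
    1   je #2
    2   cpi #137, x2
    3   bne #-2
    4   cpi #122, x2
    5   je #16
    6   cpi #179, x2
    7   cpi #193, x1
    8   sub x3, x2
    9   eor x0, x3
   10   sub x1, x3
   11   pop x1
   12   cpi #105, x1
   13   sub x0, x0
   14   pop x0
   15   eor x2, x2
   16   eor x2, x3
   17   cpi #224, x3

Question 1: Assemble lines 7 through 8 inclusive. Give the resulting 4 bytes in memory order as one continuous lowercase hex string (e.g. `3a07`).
L7: cpi op=0xa:6|rd=1:2|imm=193:8 ⇒ 0x29c1 ⇒ big 29 c1
L8: sub op=0x1:6|rd=2:2|rs=3:2|pad=0:6 ⇒ 0x06c0 ⇒ big 06 c0

29c106c0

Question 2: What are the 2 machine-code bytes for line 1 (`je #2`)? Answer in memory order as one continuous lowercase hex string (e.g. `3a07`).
L1: je op=0xf:6|imm=2:10 ⇒ 0x3c02 ⇒ big 3c 02

3c02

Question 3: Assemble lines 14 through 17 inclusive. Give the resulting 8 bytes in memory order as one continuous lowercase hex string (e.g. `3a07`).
5000ce80cf802be0

L14: pop op=0x14:6|rd=0:2|pad=0:8 ⇒ 0x5000 ⇒ big 50 00
L15: eor op=0x33:6|rd=2:2|rs=2:2|pad=0:6 ⇒ 0xce80 ⇒ big ce 80
L16: eor op=0x33:6|rd=3:2|rs=2:2|pad=0:6 ⇒ 0xcf80 ⇒ big cf 80
L17: cpi op=0xa:6|rd=3:2|imm=224:8 ⇒ 0x2be0 ⇒ big 2b e0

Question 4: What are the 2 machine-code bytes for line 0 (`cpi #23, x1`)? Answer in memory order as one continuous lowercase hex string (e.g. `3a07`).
2917

0. cpi fields op=0xa:6|rd=1:2|imm=23:8 → word 2917h → 29 17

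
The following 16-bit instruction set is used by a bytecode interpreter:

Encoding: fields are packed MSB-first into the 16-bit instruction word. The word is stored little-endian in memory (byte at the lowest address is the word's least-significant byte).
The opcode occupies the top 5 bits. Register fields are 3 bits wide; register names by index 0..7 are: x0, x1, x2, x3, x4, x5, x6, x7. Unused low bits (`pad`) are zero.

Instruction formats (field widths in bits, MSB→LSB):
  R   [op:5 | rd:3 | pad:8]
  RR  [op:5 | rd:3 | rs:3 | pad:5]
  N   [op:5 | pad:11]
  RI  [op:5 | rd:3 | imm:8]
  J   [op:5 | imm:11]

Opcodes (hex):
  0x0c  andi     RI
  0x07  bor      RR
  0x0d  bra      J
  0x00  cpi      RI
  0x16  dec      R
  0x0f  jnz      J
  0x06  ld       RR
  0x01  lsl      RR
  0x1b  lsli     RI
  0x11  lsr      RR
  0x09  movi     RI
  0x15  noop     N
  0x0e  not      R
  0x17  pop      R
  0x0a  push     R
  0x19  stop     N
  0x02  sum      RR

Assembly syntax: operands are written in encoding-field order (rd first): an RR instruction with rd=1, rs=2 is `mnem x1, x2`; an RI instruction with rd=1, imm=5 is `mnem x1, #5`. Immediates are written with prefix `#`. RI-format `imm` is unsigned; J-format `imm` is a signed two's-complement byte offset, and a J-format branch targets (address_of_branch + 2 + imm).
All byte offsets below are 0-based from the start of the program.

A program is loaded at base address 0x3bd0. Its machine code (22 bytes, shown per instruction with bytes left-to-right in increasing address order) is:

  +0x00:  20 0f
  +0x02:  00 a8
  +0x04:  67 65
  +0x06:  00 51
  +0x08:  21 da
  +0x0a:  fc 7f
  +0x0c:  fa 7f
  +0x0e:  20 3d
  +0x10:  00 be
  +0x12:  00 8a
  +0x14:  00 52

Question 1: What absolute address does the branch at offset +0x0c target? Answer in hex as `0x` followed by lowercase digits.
+0x0c: fa 7f ⇒ word 0x7ffa (little)
  top 5b → 0xf → jnz [J]
  imm@[10:0]=0x7fa (s11→-6) ⇒ #-6
  target = base 0x3bd0 + off 0x0c + 2 + imm -6 = 0x3bd8

0x3bd8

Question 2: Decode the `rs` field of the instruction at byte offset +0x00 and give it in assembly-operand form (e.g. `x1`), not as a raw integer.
x1

off 0x00: read 20 0f as little → 0x0f20
  opcode bits[15:11]=0x1: lsl/RR
  [10:8] rd=7 = x7
  [7:5] rs=1 = x1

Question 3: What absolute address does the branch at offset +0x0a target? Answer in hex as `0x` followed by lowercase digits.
[0a] fc 7f → 0x7ffc
  top 5b → 0xf → jnz [J]
  [10:0] imm=2044 (s11→-4) = #-4
  target = base 0x3bd0 + off 0x0a + 2 + imm -4 = 0x3bd8

0x3bd8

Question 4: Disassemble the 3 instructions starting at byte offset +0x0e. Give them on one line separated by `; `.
+0x0e: 20 3d ⇒ word 0x3d20 (little)
  op=0x3d20>>11=0x7 ⇒ bor (RR)
  rd@[10:8]=0x5 ⇒ x5
  rs@[7:5]=0x1 ⇒ x1
+0x10: 00 be ⇒ word 0xbe00 (little)
  op=0xbe00>>11=0x17 ⇒ pop (R)
  rd@[10:8]=0x6 ⇒ x6
+0x12: 00 8a ⇒ word 0x8a00 (little)
  op=0x8a00>>11=0x11 ⇒ lsr (RR)
  rd@[10:8]=0x2 ⇒ x2
  rs@[7:5]=0x0 ⇒ x0

bor x5, x1; pop x6; lsr x2, x0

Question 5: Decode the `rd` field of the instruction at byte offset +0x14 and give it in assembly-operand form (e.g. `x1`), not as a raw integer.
[14] 00 52 → 0x5200
  opcode bits[15:11]=0xa: push/R
  [10:8] rd=2 = x2

x2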